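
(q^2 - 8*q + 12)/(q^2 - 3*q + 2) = (q - 6)/(q - 1)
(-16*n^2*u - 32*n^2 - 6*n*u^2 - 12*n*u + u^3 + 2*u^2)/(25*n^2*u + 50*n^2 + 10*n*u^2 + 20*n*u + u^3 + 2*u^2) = (-16*n^2 - 6*n*u + u^2)/(25*n^2 + 10*n*u + u^2)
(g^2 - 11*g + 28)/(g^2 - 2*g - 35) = (g - 4)/(g + 5)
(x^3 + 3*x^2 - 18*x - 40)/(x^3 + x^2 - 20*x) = (x + 2)/x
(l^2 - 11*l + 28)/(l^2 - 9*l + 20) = (l - 7)/(l - 5)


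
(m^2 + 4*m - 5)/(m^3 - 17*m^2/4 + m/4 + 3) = 4*(m + 5)/(4*m^2 - 13*m - 12)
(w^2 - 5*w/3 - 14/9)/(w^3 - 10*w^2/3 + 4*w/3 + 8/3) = (w - 7/3)/(w^2 - 4*w + 4)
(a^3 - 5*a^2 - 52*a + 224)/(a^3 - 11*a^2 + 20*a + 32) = (a + 7)/(a + 1)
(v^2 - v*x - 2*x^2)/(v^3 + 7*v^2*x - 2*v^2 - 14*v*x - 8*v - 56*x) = (-v^2 + v*x + 2*x^2)/(-v^3 - 7*v^2*x + 2*v^2 + 14*v*x + 8*v + 56*x)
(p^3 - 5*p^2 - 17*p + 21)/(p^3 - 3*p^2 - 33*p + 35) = (p + 3)/(p + 5)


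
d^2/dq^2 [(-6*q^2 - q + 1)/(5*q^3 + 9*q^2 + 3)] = 6*(-50*q^6 - 25*q^5 + 5*q^4 + 303*q^3 + 273*q^2 + 12*q - 27)/(125*q^9 + 675*q^8 + 1215*q^7 + 954*q^6 + 810*q^5 + 729*q^4 + 135*q^3 + 243*q^2 + 27)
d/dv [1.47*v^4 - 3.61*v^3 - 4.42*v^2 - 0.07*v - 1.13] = 5.88*v^3 - 10.83*v^2 - 8.84*v - 0.07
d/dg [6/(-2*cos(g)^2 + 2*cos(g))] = 3*(sin(g)/cos(g)^2 - 2*tan(g))/(cos(g) - 1)^2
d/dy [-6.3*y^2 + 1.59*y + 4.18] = 1.59 - 12.6*y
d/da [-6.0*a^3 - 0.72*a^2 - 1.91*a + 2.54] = -18.0*a^2 - 1.44*a - 1.91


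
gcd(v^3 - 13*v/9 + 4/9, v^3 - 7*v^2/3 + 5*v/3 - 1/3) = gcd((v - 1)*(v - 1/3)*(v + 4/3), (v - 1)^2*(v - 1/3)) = v^2 - 4*v/3 + 1/3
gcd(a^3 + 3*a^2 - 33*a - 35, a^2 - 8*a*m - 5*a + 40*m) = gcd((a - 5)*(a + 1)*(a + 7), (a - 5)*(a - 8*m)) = a - 5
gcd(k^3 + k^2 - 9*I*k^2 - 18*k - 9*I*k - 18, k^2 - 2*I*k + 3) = k - 3*I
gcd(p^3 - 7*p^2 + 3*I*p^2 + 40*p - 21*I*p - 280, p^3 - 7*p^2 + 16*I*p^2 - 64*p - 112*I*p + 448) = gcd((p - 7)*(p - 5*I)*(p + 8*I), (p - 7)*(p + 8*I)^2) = p^2 + p*(-7 + 8*I) - 56*I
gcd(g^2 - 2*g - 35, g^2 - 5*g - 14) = g - 7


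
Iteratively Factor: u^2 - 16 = (u + 4)*(u - 4)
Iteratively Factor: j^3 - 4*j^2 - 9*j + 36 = (j - 3)*(j^2 - j - 12) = (j - 3)*(j + 3)*(j - 4)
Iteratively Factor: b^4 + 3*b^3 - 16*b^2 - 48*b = (b - 4)*(b^3 + 7*b^2 + 12*b) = (b - 4)*(b + 3)*(b^2 + 4*b) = (b - 4)*(b + 3)*(b + 4)*(b)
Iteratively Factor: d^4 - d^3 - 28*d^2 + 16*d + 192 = (d - 4)*(d^3 + 3*d^2 - 16*d - 48) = (d - 4)*(d + 4)*(d^2 - d - 12) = (d - 4)*(d + 3)*(d + 4)*(d - 4)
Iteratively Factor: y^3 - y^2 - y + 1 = (y - 1)*(y^2 - 1) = (y - 1)^2*(y + 1)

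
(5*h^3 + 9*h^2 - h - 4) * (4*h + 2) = 20*h^4 + 46*h^3 + 14*h^2 - 18*h - 8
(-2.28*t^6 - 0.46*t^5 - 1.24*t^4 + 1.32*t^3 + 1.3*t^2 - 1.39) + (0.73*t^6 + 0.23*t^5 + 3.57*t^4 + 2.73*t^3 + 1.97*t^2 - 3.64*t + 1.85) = -1.55*t^6 - 0.23*t^5 + 2.33*t^4 + 4.05*t^3 + 3.27*t^2 - 3.64*t + 0.46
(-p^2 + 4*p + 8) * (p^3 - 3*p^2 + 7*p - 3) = -p^5 + 7*p^4 - 11*p^3 + 7*p^2 + 44*p - 24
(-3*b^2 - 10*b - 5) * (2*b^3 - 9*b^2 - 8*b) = -6*b^5 + 7*b^4 + 104*b^3 + 125*b^2 + 40*b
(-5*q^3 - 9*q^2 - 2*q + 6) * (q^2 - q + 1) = -5*q^5 - 4*q^4 + 2*q^3 - q^2 - 8*q + 6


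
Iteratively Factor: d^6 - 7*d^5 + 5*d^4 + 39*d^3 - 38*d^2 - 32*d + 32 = (d - 4)*(d^5 - 3*d^4 - 7*d^3 + 11*d^2 + 6*d - 8) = (d - 4)*(d + 2)*(d^4 - 5*d^3 + 3*d^2 + 5*d - 4) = (d - 4)*(d + 1)*(d + 2)*(d^3 - 6*d^2 + 9*d - 4) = (d - 4)*(d - 1)*(d + 1)*(d + 2)*(d^2 - 5*d + 4) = (d - 4)^2*(d - 1)*(d + 1)*(d + 2)*(d - 1)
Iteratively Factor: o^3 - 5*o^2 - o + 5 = (o - 5)*(o^2 - 1) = (o - 5)*(o - 1)*(o + 1)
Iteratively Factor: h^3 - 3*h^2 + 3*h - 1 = (h - 1)*(h^2 - 2*h + 1) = (h - 1)^2*(h - 1)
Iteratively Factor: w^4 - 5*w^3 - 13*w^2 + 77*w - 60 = (w - 1)*(w^3 - 4*w^2 - 17*w + 60) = (w - 5)*(w - 1)*(w^2 + w - 12) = (w - 5)*(w - 3)*(w - 1)*(w + 4)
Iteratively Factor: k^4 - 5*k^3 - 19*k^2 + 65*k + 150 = (k + 3)*(k^3 - 8*k^2 + 5*k + 50) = (k - 5)*(k + 3)*(k^2 - 3*k - 10) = (k - 5)*(k + 2)*(k + 3)*(k - 5)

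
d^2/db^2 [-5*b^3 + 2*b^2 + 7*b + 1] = 4 - 30*b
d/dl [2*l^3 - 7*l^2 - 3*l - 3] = 6*l^2 - 14*l - 3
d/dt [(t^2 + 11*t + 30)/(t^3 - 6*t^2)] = (-t^3 - 22*t^2 - 24*t + 360)/(t^3*(t^2 - 12*t + 36))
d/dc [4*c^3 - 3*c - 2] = 12*c^2 - 3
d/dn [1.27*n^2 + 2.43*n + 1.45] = 2.54*n + 2.43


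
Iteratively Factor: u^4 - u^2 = (u + 1)*(u^3 - u^2) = (u - 1)*(u + 1)*(u^2) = u*(u - 1)*(u + 1)*(u)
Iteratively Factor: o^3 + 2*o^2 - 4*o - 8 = (o - 2)*(o^2 + 4*o + 4) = (o - 2)*(o + 2)*(o + 2)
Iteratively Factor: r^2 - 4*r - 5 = (r - 5)*(r + 1)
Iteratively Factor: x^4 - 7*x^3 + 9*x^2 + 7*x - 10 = (x + 1)*(x^3 - 8*x^2 + 17*x - 10) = (x - 2)*(x + 1)*(x^2 - 6*x + 5) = (x - 2)*(x - 1)*(x + 1)*(x - 5)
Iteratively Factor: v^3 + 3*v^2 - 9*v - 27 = (v + 3)*(v^2 - 9) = (v + 3)^2*(v - 3)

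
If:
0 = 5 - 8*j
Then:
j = 5/8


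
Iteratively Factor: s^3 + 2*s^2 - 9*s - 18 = (s + 2)*(s^2 - 9) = (s - 3)*(s + 2)*(s + 3)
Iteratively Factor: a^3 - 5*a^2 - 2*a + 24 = (a - 3)*(a^2 - 2*a - 8) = (a - 4)*(a - 3)*(a + 2)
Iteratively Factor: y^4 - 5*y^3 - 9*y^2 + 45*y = (y)*(y^3 - 5*y^2 - 9*y + 45) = y*(y - 3)*(y^2 - 2*y - 15) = y*(y - 3)*(y + 3)*(y - 5)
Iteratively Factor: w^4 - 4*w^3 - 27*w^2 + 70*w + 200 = (w - 5)*(w^3 + w^2 - 22*w - 40) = (w - 5)*(w + 4)*(w^2 - 3*w - 10) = (w - 5)*(w + 2)*(w + 4)*(w - 5)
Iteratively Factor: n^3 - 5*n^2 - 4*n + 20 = (n - 2)*(n^2 - 3*n - 10) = (n - 5)*(n - 2)*(n + 2)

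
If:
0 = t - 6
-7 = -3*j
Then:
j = 7/3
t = 6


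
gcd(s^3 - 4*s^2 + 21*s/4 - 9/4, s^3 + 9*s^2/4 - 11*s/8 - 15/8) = s - 1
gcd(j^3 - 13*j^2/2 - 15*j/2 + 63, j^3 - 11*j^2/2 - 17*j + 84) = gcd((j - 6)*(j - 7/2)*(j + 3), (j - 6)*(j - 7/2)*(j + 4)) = j^2 - 19*j/2 + 21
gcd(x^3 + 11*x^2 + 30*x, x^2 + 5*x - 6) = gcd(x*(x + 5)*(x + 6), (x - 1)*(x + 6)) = x + 6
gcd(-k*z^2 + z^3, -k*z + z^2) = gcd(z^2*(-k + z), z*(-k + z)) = -k*z + z^2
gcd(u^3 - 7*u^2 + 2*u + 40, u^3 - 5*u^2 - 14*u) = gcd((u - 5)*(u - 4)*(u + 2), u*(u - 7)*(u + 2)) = u + 2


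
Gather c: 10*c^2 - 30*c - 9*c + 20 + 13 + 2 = 10*c^2 - 39*c + 35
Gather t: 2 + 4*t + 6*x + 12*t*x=t*(12*x + 4) + 6*x + 2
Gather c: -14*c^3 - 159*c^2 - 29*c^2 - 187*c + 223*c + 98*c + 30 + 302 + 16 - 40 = -14*c^3 - 188*c^2 + 134*c + 308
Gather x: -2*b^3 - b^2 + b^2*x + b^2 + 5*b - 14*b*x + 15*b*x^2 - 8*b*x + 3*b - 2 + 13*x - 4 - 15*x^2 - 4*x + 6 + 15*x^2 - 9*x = -2*b^3 + 15*b*x^2 + 8*b + x*(b^2 - 22*b)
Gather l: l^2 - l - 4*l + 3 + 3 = l^2 - 5*l + 6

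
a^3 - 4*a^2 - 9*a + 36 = (a - 4)*(a - 3)*(a + 3)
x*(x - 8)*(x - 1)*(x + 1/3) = x^4 - 26*x^3/3 + 5*x^2 + 8*x/3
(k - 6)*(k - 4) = k^2 - 10*k + 24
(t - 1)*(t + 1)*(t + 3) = t^3 + 3*t^2 - t - 3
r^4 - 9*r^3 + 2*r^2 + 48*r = r*(r - 8)*(r - 3)*(r + 2)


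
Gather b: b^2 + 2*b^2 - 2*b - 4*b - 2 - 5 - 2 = 3*b^2 - 6*b - 9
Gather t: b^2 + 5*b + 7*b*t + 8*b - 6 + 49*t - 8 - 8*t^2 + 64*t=b^2 + 13*b - 8*t^2 + t*(7*b + 113) - 14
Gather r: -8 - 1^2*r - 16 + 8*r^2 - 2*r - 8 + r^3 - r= r^3 + 8*r^2 - 4*r - 32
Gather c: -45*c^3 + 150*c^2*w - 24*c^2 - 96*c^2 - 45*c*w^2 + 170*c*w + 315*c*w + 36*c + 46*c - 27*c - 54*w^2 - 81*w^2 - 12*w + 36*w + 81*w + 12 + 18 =-45*c^3 + c^2*(150*w - 120) + c*(-45*w^2 + 485*w + 55) - 135*w^2 + 105*w + 30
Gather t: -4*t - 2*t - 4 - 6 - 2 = -6*t - 12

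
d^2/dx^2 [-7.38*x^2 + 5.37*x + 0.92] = -14.7600000000000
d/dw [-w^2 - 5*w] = -2*w - 5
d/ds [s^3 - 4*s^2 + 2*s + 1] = 3*s^2 - 8*s + 2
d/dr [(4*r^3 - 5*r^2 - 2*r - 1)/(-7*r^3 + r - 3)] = (-35*r^4 - 20*r^3 - 62*r^2 + 30*r + 7)/(49*r^6 - 14*r^4 + 42*r^3 + r^2 - 6*r + 9)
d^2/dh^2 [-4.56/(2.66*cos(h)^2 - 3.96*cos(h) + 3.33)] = (129.058944*(1 - cos(h)^2)^2 - 144.099648*cos(h)^3 - 25.528704*cos(h)^2 + 348.331104*cos(h) - 191.292)/(2.66*cos(h)^2 - 3.96*cos(h) + 3.33)^3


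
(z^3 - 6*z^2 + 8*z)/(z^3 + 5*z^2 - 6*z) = (z^2 - 6*z + 8)/(z^2 + 5*z - 6)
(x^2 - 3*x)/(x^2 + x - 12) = x/(x + 4)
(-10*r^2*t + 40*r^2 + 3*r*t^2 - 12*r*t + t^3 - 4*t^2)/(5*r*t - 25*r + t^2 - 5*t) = (-2*r*t + 8*r + t^2 - 4*t)/(t - 5)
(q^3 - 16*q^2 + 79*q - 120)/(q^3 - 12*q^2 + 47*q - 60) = (q - 8)/(q - 4)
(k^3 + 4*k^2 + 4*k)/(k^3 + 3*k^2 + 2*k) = (k + 2)/(k + 1)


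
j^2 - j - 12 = (j - 4)*(j + 3)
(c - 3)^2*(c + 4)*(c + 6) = c^4 + 4*c^3 - 27*c^2 - 54*c + 216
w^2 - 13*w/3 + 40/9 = (w - 8/3)*(w - 5/3)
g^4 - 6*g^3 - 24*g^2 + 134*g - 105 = (g - 7)*(g - 3)*(g - 1)*(g + 5)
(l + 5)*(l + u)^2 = l^3 + 2*l^2*u + 5*l^2 + l*u^2 + 10*l*u + 5*u^2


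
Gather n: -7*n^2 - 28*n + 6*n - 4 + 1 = -7*n^2 - 22*n - 3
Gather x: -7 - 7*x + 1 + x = -6*x - 6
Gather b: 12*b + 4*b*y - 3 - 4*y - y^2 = b*(4*y + 12) - y^2 - 4*y - 3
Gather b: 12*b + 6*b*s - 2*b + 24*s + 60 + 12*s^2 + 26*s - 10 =b*(6*s + 10) + 12*s^2 + 50*s + 50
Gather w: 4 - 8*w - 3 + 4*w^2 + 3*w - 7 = 4*w^2 - 5*w - 6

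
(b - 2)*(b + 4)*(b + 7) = b^3 + 9*b^2 + 6*b - 56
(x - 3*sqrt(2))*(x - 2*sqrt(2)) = x^2 - 5*sqrt(2)*x + 12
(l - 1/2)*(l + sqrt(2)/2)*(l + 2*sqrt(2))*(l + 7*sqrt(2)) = l^4 - l^3/2 + 19*sqrt(2)*l^3/2 - 19*sqrt(2)*l^2/4 + 37*l^2 - 37*l/2 + 14*sqrt(2)*l - 7*sqrt(2)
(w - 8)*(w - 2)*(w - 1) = w^3 - 11*w^2 + 26*w - 16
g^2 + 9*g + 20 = (g + 4)*(g + 5)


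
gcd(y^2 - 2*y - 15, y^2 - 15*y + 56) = 1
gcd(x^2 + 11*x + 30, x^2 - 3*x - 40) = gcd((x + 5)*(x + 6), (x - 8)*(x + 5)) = x + 5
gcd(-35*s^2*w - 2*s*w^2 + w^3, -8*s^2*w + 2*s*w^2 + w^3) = w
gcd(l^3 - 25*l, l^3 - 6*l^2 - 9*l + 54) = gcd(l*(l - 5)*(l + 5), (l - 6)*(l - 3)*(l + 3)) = 1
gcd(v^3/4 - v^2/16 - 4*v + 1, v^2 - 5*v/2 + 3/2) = 1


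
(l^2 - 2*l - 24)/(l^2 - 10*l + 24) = (l + 4)/(l - 4)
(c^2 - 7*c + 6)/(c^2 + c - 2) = (c - 6)/(c + 2)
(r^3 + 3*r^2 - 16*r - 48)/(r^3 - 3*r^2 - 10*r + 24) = (r + 4)/(r - 2)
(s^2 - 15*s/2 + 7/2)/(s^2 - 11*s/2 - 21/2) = (2*s - 1)/(2*s + 3)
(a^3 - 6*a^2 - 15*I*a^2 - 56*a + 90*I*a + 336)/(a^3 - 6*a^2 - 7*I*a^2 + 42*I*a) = (a - 8*I)/a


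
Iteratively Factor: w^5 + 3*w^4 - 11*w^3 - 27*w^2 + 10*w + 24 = (w + 4)*(w^4 - w^3 - 7*w^2 + w + 6) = (w + 2)*(w + 4)*(w^3 - 3*w^2 - w + 3) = (w - 3)*(w + 2)*(w + 4)*(w^2 - 1) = (w - 3)*(w - 1)*(w + 2)*(w + 4)*(w + 1)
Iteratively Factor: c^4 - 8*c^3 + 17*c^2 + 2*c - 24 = (c - 4)*(c^3 - 4*c^2 + c + 6) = (c - 4)*(c - 3)*(c^2 - c - 2) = (c - 4)*(c - 3)*(c + 1)*(c - 2)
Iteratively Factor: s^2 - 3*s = (s)*(s - 3)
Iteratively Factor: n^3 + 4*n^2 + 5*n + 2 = (n + 1)*(n^2 + 3*n + 2) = (n + 1)*(n + 2)*(n + 1)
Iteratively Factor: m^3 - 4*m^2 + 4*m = (m)*(m^2 - 4*m + 4) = m*(m - 2)*(m - 2)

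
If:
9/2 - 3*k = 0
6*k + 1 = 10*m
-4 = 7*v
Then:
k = 3/2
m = 1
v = -4/7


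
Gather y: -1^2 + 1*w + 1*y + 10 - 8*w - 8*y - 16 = -7*w - 7*y - 7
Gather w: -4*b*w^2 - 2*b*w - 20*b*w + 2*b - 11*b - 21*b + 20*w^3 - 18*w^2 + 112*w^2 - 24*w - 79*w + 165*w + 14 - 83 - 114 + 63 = -30*b + 20*w^3 + w^2*(94 - 4*b) + w*(62 - 22*b) - 120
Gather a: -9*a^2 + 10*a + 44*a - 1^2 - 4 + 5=-9*a^2 + 54*a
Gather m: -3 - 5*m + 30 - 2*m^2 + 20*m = -2*m^2 + 15*m + 27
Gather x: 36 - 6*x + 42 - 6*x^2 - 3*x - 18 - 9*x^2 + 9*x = 60 - 15*x^2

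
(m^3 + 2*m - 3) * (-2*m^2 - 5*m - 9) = -2*m^5 - 5*m^4 - 13*m^3 - 4*m^2 - 3*m + 27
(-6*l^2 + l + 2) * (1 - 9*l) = 54*l^3 - 15*l^2 - 17*l + 2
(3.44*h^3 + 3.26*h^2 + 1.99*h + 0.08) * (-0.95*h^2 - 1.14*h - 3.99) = -3.268*h^5 - 7.0186*h^4 - 19.3325*h^3 - 15.352*h^2 - 8.0313*h - 0.3192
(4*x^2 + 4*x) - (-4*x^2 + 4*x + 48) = 8*x^2 - 48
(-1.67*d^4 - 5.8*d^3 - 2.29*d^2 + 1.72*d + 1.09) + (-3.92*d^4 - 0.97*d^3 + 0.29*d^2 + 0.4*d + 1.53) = -5.59*d^4 - 6.77*d^3 - 2.0*d^2 + 2.12*d + 2.62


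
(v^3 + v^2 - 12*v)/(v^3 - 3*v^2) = (v + 4)/v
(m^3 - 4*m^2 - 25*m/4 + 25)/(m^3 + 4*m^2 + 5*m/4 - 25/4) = (2*m^2 - 13*m + 20)/(2*m^2 + 3*m - 5)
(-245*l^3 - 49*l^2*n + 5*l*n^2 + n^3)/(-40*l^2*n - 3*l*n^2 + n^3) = (49*l^2 - n^2)/(n*(8*l - n))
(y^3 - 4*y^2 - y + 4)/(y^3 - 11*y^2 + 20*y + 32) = (y - 1)/(y - 8)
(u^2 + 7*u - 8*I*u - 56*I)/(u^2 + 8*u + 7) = (u - 8*I)/(u + 1)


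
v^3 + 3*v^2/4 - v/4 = v*(v - 1/4)*(v + 1)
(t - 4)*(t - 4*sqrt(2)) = t^2 - 4*sqrt(2)*t - 4*t + 16*sqrt(2)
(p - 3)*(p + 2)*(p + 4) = p^3 + 3*p^2 - 10*p - 24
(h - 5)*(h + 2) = h^2 - 3*h - 10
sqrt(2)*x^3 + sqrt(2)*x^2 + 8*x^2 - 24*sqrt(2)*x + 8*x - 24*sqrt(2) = (x - 2*sqrt(2))*(x + 6*sqrt(2))*(sqrt(2)*x + sqrt(2))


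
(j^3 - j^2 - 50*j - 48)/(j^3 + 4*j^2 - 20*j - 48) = (j^2 - 7*j - 8)/(j^2 - 2*j - 8)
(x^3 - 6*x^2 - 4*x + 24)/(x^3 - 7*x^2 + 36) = (x - 2)/(x - 3)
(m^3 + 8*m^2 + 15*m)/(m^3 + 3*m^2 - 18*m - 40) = m*(m + 3)/(m^2 - 2*m - 8)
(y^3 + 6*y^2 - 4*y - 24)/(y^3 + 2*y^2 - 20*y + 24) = (y + 2)/(y - 2)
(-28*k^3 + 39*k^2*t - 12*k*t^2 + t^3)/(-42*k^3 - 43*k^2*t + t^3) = (4*k^2 - 5*k*t + t^2)/(6*k^2 + 7*k*t + t^2)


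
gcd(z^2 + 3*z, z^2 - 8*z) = z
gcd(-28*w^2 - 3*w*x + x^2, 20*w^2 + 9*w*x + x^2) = 4*w + x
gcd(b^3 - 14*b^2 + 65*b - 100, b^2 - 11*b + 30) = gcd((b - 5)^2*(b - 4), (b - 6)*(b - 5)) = b - 5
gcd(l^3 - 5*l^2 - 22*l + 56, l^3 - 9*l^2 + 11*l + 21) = l - 7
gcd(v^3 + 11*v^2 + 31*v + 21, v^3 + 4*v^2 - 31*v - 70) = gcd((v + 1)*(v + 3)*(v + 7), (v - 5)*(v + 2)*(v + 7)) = v + 7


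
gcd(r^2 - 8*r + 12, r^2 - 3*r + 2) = r - 2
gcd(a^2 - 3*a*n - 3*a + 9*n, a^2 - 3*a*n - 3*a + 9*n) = a^2 - 3*a*n - 3*a + 9*n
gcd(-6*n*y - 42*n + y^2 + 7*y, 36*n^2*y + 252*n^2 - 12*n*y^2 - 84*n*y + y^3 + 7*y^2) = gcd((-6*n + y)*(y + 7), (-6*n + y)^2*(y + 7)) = -6*n*y - 42*n + y^2 + 7*y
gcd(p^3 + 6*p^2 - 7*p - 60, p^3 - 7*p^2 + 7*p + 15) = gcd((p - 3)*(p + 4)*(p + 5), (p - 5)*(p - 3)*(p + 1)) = p - 3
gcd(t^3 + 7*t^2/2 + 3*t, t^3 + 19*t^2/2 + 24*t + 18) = t^2 + 7*t/2 + 3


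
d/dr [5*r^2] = 10*r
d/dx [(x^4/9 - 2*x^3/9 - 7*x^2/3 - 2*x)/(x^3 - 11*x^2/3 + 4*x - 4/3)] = (3*x^6 - 22*x^5 + 121*x^4 + 44*x^3 - 426*x^2 + 168*x + 72)/(3*(9*x^6 - 66*x^5 + 193*x^4 - 288*x^3 + 232*x^2 - 96*x + 16))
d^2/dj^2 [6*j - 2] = 0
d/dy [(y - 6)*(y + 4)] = 2*y - 2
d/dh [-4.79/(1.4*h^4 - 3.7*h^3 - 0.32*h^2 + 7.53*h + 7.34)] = (26.824*h^3 - 53.169*h^2 - 3.0656*h + 36.0687)/(1.4*h^4 - 3.7*h^3 - 0.32*h^2 + 7.53*h + 7.34)^2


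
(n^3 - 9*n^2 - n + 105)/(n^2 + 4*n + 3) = (n^2 - 12*n + 35)/(n + 1)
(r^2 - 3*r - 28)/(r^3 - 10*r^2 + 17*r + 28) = (r + 4)/(r^2 - 3*r - 4)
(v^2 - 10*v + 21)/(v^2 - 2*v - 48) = (-v^2 + 10*v - 21)/(-v^2 + 2*v + 48)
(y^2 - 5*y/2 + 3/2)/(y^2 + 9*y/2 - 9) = (y - 1)/(y + 6)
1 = 1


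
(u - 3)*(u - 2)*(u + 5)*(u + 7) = u^4 + 7*u^3 - 19*u^2 - 103*u + 210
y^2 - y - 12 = (y - 4)*(y + 3)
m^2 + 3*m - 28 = (m - 4)*(m + 7)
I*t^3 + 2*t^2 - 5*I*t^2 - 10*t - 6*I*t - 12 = (t - 6)*(t - 2*I)*(I*t + I)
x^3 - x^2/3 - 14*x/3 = x*(x - 7/3)*(x + 2)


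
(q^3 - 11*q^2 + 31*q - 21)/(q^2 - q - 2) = (-q^3 + 11*q^2 - 31*q + 21)/(-q^2 + q + 2)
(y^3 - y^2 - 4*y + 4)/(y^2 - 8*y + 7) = (y^2 - 4)/(y - 7)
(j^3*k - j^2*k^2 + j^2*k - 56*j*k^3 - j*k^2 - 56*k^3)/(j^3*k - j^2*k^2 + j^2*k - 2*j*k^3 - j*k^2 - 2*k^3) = (j^2 - j*k - 56*k^2)/(j^2 - j*k - 2*k^2)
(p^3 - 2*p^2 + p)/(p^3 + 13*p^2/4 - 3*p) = 4*(p^2 - 2*p + 1)/(4*p^2 + 13*p - 12)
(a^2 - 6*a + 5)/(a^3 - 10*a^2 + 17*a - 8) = (a - 5)/(a^2 - 9*a + 8)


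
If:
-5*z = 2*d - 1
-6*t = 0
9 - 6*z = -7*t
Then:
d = -13/4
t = 0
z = 3/2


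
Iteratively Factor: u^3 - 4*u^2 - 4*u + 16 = (u - 2)*(u^2 - 2*u - 8) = (u - 4)*(u - 2)*(u + 2)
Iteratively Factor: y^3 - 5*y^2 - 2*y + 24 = (y + 2)*(y^2 - 7*y + 12) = (y - 3)*(y + 2)*(y - 4)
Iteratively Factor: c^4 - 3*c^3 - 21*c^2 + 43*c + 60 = (c + 4)*(c^3 - 7*c^2 + 7*c + 15) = (c + 1)*(c + 4)*(c^2 - 8*c + 15) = (c - 3)*(c + 1)*(c + 4)*(c - 5)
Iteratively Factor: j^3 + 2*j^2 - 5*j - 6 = (j + 3)*(j^2 - j - 2) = (j - 2)*(j + 3)*(j + 1)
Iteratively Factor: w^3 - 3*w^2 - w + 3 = (w - 3)*(w^2 - 1) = (w - 3)*(w + 1)*(w - 1)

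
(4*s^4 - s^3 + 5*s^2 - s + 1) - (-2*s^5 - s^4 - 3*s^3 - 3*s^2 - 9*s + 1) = 2*s^5 + 5*s^4 + 2*s^3 + 8*s^2 + 8*s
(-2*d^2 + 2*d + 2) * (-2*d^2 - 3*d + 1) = 4*d^4 + 2*d^3 - 12*d^2 - 4*d + 2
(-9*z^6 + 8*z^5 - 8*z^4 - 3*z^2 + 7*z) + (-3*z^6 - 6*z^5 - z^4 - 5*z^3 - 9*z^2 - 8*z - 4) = -12*z^6 + 2*z^5 - 9*z^4 - 5*z^3 - 12*z^2 - z - 4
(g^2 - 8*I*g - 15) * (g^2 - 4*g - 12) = g^4 - 4*g^3 - 8*I*g^3 - 27*g^2 + 32*I*g^2 + 60*g + 96*I*g + 180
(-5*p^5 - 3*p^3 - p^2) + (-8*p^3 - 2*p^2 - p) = -5*p^5 - 11*p^3 - 3*p^2 - p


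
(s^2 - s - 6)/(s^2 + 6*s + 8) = (s - 3)/(s + 4)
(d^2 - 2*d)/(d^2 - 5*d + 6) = d/(d - 3)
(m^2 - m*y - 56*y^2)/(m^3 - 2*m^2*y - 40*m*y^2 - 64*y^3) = (m + 7*y)/(m^2 + 6*m*y + 8*y^2)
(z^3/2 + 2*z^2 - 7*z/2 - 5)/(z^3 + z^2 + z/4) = 2*(z^3 + 4*z^2 - 7*z - 10)/(z*(4*z^2 + 4*z + 1))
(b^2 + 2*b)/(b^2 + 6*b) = (b + 2)/(b + 6)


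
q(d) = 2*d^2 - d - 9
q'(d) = 4*d - 1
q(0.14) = -9.10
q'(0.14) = -0.44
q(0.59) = -8.89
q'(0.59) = 1.36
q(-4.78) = 41.48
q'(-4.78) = -20.12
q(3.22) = 8.52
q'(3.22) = 11.88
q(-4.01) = 27.17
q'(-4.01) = -17.04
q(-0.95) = -6.24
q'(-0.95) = -4.80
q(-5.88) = 66.03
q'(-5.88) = -24.52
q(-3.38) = 17.23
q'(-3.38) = -14.52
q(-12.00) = 291.00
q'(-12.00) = -49.00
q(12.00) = 267.00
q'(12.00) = 47.00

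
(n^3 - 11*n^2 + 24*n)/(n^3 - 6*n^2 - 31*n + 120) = n/(n + 5)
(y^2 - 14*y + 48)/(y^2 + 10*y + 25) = (y^2 - 14*y + 48)/(y^2 + 10*y + 25)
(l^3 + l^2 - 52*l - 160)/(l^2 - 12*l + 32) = (l^2 + 9*l + 20)/(l - 4)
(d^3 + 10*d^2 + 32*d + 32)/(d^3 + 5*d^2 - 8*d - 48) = (d + 2)/(d - 3)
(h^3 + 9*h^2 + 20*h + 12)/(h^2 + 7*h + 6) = h + 2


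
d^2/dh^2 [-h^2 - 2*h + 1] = -2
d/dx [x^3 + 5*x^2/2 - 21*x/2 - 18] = 3*x^2 + 5*x - 21/2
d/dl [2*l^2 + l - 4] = 4*l + 1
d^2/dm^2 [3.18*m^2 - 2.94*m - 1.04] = 6.36000000000000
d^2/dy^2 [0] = 0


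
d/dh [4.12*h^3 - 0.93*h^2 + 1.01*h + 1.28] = 12.36*h^2 - 1.86*h + 1.01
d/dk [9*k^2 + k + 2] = 18*k + 1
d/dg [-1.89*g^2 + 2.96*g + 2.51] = 2.96 - 3.78*g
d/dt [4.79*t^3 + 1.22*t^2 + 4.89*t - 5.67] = 14.37*t^2 + 2.44*t + 4.89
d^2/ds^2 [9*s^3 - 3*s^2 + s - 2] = 54*s - 6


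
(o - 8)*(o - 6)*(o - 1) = o^3 - 15*o^2 + 62*o - 48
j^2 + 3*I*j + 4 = (j - I)*(j + 4*I)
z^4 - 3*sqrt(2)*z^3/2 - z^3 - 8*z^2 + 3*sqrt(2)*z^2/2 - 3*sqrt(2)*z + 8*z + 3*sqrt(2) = (z - 1)*(z - 3*sqrt(2))*(z + sqrt(2)/2)*(z + sqrt(2))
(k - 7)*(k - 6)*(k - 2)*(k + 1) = k^4 - 14*k^3 + 53*k^2 - 16*k - 84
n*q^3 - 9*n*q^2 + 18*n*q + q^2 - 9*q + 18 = (q - 6)*(q - 3)*(n*q + 1)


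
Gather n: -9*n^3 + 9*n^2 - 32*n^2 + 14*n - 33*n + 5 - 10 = -9*n^3 - 23*n^2 - 19*n - 5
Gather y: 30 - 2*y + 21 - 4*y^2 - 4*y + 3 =-4*y^2 - 6*y + 54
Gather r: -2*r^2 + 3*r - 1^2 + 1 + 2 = -2*r^2 + 3*r + 2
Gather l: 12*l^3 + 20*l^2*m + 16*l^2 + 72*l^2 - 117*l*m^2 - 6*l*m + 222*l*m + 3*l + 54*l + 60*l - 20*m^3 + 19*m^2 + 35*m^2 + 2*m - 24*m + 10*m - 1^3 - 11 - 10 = 12*l^3 + l^2*(20*m + 88) + l*(-117*m^2 + 216*m + 117) - 20*m^3 + 54*m^2 - 12*m - 22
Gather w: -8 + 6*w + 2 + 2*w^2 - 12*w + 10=2*w^2 - 6*w + 4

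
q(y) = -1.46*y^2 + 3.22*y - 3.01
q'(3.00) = -5.54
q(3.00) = -6.49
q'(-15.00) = 47.02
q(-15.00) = -379.81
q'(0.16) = 2.75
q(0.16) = -2.53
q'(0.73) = 1.09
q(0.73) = -1.44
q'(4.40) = -9.63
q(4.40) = -17.11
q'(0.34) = 2.23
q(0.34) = -2.08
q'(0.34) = 2.23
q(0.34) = -2.08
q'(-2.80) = 11.40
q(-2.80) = -23.47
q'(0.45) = 1.91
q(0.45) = -1.86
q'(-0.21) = 3.83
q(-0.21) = -3.75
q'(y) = 3.22 - 2.92*y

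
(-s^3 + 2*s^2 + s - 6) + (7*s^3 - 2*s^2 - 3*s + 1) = 6*s^3 - 2*s - 5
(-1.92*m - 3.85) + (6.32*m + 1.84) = 4.4*m - 2.01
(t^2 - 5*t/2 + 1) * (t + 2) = t^3 - t^2/2 - 4*t + 2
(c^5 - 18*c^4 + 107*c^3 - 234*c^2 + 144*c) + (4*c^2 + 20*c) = c^5 - 18*c^4 + 107*c^3 - 230*c^2 + 164*c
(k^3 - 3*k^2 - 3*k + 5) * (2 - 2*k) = -2*k^4 + 8*k^3 - 16*k + 10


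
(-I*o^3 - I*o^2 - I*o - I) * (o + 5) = -I*o^4 - 6*I*o^3 - 6*I*o^2 - 6*I*o - 5*I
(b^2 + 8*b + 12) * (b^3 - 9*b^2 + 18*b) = b^5 - b^4 - 42*b^3 + 36*b^2 + 216*b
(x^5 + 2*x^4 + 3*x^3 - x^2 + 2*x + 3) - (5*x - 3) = x^5 + 2*x^4 + 3*x^3 - x^2 - 3*x + 6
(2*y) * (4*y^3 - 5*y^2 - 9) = 8*y^4 - 10*y^3 - 18*y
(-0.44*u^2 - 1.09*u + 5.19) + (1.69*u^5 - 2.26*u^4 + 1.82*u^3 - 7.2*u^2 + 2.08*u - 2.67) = 1.69*u^5 - 2.26*u^4 + 1.82*u^3 - 7.64*u^2 + 0.99*u + 2.52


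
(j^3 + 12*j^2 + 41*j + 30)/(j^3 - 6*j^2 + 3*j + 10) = (j^2 + 11*j + 30)/(j^2 - 7*j + 10)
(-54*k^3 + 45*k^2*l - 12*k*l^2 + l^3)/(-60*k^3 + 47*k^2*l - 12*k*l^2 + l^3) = (18*k^2 - 9*k*l + l^2)/(20*k^2 - 9*k*l + l^2)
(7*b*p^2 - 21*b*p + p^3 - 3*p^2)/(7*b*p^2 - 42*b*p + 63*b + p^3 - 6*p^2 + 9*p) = p/(p - 3)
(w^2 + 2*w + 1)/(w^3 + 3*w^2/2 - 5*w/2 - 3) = 2*(w + 1)/(2*w^2 + w - 6)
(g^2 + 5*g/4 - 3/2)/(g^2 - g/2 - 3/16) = 4*(g + 2)/(4*g + 1)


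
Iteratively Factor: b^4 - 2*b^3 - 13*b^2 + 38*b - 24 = (b - 3)*(b^3 + b^2 - 10*b + 8) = (b - 3)*(b - 1)*(b^2 + 2*b - 8) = (b - 3)*(b - 2)*(b - 1)*(b + 4)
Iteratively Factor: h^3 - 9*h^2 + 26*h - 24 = (h - 4)*(h^2 - 5*h + 6) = (h - 4)*(h - 3)*(h - 2)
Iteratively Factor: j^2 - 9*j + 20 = (j - 4)*(j - 5)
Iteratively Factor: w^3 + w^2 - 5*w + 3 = (w - 1)*(w^2 + 2*w - 3) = (w - 1)^2*(w + 3)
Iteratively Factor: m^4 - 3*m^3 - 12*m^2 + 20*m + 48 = (m - 4)*(m^3 + m^2 - 8*m - 12) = (m - 4)*(m - 3)*(m^2 + 4*m + 4) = (m - 4)*(m - 3)*(m + 2)*(m + 2)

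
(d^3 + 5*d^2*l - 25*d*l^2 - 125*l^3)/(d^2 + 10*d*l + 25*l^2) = d - 5*l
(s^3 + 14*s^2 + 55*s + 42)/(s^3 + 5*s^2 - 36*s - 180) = (s^2 + 8*s + 7)/(s^2 - s - 30)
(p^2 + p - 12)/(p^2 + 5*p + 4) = (p - 3)/(p + 1)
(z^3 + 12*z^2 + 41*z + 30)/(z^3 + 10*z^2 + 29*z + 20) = (z + 6)/(z + 4)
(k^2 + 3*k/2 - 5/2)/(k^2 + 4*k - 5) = (k + 5/2)/(k + 5)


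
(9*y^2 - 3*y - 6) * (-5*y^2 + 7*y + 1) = -45*y^4 + 78*y^3 + 18*y^2 - 45*y - 6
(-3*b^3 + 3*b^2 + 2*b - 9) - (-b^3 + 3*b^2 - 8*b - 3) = -2*b^3 + 10*b - 6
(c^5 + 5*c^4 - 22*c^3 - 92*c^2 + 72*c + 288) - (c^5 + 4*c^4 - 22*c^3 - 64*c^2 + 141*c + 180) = c^4 - 28*c^2 - 69*c + 108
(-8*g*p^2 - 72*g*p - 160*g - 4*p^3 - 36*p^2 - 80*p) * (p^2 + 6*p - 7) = -8*g*p^4 - 120*g*p^3 - 536*g*p^2 - 456*g*p + 1120*g - 4*p^5 - 60*p^4 - 268*p^3 - 228*p^2 + 560*p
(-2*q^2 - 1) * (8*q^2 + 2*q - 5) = -16*q^4 - 4*q^3 + 2*q^2 - 2*q + 5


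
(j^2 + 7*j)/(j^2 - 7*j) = (j + 7)/(j - 7)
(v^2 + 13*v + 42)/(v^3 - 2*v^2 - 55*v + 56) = (v + 6)/(v^2 - 9*v + 8)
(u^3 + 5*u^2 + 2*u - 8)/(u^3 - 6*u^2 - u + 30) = (u^2 + 3*u - 4)/(u^2 - 8*u + 15)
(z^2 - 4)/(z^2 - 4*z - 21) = (4 - z^2)/(-z^2 + 4*z + 21)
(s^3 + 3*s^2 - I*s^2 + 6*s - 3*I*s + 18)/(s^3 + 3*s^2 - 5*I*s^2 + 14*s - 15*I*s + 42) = (s - 3*I)/(s - 7*I)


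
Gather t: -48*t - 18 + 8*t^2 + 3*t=8*t^2 - 45*t - 18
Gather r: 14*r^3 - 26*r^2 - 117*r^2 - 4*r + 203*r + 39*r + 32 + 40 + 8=14*r^3 - 143*r^2 + 238*r + 80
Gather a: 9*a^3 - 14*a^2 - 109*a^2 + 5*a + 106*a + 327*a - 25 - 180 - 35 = 9*a^3 - 123*a^2 + 438*a - 240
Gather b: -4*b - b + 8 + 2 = 10 - 5*b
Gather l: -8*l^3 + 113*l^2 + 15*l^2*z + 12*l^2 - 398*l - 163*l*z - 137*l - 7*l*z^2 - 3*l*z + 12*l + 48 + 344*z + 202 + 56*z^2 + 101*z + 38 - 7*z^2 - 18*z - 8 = -8*l^3 + l^2*(15*z + 125) + l*(-7*z^2 - 166*z - 523) + 49*z^2 + 427*z + 280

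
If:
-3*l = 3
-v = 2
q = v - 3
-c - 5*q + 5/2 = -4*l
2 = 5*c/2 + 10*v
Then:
No Solution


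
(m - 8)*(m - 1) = m^2 - 9*m + 8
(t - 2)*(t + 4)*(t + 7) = t^3 + 9*t^2 + 6*t - 56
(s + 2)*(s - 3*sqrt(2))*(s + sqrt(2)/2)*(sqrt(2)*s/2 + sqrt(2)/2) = sqrt(2)*s^4/2 - 5*s^3/2 + 3*sqrt(2)*s^3/2 - 15*s^2/2 - sqrt(2)*s^2/2 - 9*sqrt(2)*s/2 - 5*s - 3*sqrt(2)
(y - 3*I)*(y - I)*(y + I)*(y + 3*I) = y^4 + 10*y^2 + 9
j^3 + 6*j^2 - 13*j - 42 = (j - 3)*(j + 2)*(j + 7)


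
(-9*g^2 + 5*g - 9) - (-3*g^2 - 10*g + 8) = -6*g^2 + 15*g - 17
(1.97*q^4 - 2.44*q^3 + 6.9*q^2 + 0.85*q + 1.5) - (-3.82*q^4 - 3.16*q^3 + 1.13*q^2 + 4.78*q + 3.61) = 5.79*q^4 + 0.72*q^3 + 5.77*q^2 - 3.93*q - 2.11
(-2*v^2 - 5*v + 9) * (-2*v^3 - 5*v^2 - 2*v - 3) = 4*v^5 + 20*v^4 + 11*v^3 - 29*v^2 - 3*v - 27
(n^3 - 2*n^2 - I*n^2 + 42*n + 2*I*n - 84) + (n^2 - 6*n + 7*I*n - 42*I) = n^3 - n^2 - I*n^2 + 36*n + 9*I*n - 84 - 42*I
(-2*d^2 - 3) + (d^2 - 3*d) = -d^2 - 3*d - 3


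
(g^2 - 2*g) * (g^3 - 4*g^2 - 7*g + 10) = g^5 - 6*g^4 + g^3 + 24*g^2 - 20*g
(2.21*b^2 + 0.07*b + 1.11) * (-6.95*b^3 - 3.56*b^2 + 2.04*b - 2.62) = -15.3595*b^5 - 8.3541*b^4 - 3.4553*b^3 - 9.599*b^2 + 2.081*b - 2.9082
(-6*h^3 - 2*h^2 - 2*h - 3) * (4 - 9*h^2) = 54*h^5 + 18*h^4 - 6*h^3 + 19*h^2 - 8*h - 12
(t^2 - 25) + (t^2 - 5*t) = 2*t^2 - 5*t - 25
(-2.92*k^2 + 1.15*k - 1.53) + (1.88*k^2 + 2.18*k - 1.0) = -1.04*k^2 + 3.33*k - 2.53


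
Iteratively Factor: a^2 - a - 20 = (a - 5)*(a + 4)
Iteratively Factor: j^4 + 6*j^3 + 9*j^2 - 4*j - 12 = (j + 2)*(j^3 + 4*j^2 + j - 6) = (j + 2)*(j + 3)*(j^2 + j - 2) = (j - 1)*(j + 2)*(j + 3)*(j + 2)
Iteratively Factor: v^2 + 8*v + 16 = (v + 4)*(v + 4)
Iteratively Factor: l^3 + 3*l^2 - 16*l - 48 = (l - 4)*(l^2 + 7*l + 12) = (l - 4)*(l + 4)*(l + 3)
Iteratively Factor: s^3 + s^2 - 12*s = (s)*(s^2 + s - 12) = s*(s - 3)*(s + 4)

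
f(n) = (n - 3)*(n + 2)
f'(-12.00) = -25.00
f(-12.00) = 150.00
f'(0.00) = -1.00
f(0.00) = -6.00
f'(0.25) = -0.50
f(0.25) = -6.19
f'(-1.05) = -3.10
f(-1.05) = -3.85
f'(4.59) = 8.18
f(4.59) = 10.48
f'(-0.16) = -1.32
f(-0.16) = -5.81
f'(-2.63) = -6.26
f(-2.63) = 3.55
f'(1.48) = 1.96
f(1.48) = -5.29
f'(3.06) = 5.12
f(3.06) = 0.30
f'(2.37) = 3.74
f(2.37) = -2.75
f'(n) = 2*n - 1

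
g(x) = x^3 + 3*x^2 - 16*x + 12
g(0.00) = 12.00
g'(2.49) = 17.54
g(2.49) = 6.20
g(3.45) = 33.57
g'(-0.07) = -16.41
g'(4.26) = 64.00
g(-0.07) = 13.13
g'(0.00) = -16.00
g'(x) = 3*x^2 + 6*x - 16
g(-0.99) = 29.81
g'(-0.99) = -19.00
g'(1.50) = -0.25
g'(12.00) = 488.00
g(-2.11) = 49.72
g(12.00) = 1980.00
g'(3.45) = 40.41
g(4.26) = 75.59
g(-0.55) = 21.54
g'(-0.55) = -18.39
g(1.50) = -1.88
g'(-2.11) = -15.30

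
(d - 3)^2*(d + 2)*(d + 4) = d^4 - 19*d^2 + 6*d + 72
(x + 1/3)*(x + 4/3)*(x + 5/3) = x^3 + 10*x^2/3 + 29*x/9 + 20/27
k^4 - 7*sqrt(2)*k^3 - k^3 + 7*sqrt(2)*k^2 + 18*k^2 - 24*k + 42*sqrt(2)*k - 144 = (k - 3)*(k + 2)*(k - 4*sqrt(2))*(k - 3*sqrt(2))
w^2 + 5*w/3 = w*(w + 5/3)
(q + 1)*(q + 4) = q^2 + 5*q + 4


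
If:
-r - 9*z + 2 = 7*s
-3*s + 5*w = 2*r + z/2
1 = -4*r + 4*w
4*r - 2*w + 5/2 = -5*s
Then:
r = -131/246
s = -23/123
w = -139/492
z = 35/82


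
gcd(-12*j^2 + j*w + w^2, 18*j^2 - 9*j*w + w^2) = -3*j + w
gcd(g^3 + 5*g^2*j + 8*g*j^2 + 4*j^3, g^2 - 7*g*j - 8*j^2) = g + j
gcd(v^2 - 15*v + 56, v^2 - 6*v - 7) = v - 7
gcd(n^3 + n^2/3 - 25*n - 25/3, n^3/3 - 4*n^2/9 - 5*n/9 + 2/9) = 1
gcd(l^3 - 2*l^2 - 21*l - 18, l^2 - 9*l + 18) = l - 6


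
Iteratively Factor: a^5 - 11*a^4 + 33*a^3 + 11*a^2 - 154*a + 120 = (a + 2)*(a^4 - 13*a^3 + 59*a^2 - 107*a + 60) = (a - 3)*(a + 2)*(a^3 - 10*a^2 + 29*a - 20) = (a - 4)*(a - 3)*(a + 2)*(a^2 - 6*a + 5) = (a - 5)*(a - 4)*(a - 3)*(a + 2)*(a - 1)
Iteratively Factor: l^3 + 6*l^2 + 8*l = (l + 4)*(l^2 + 2*l) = l*(l + 4)*(l + 2)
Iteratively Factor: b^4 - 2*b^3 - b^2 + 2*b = (b)*(b^3 - 2*b^2 - b + 2) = b*(b - 1)*(b^2 - b - 2) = b*(b - 2)*(b - 1)*(b + 1)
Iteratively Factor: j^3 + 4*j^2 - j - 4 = (j - 1)*(j^2 + 5*j + 4) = (j - 1)*(j + 1)*(j + 4)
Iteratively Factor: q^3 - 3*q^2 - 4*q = (q - 4)*(q^2 + q) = q*(q - 4)*(q + 1)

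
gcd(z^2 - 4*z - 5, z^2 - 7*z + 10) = z - 5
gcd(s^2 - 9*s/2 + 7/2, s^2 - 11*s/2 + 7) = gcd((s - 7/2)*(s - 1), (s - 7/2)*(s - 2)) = s - 7/2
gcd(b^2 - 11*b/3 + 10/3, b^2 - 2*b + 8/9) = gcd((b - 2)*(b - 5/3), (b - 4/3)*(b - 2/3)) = 1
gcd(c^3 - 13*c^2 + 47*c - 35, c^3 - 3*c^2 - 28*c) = c - 7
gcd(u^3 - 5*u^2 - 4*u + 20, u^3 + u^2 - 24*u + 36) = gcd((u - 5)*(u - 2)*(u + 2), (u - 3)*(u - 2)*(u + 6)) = u - 2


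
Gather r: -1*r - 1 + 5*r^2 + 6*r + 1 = 5*r^2 + 5*r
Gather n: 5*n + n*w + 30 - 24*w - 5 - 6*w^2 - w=n*(w + 5) - 6*w^2 - 25*w + 25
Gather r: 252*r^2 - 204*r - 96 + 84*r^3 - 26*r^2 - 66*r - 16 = 84*r^3 + 226*r^2 - 270*r - 112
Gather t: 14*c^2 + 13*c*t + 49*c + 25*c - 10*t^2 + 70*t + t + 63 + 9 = 14*c^2 + 74*c - 10*t^2 + t*(13*c + 71) + 72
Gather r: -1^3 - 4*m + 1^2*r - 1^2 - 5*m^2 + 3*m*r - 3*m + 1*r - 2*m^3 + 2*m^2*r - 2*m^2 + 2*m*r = -2*m^3 - 7*m^2 - 7*m + r*(2*m^2 + 5*m + 2) - 2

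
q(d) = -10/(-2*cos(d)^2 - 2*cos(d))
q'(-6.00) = 1.15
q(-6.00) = 2.66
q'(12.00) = -2.98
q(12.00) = 3.21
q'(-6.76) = -2.26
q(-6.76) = 2.98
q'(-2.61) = 129.68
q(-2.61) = -42.03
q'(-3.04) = 19073.54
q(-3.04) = -974.75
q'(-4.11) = -9.10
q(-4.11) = -20.36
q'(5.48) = -6.21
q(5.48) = 4.25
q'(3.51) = 397.89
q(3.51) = -79.88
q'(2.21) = -13.38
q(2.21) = -20.77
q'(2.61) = -129.68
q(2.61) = -42.03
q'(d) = -10*(-4*sin(d)*cos(d) - 2*sin(d))/(-2*cos(d)^2 - 2*cos(d))^2 = 5*(sin(d)/cos(d)^2 + 2*tan(d))/(cos(d) + 1)^2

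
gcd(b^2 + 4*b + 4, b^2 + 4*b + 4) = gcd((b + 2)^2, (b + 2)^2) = b^2 + 4*b + 4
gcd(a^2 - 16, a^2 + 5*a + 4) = a + 4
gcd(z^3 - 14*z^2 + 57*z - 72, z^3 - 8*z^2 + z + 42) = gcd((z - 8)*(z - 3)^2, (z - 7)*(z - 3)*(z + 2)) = z - 3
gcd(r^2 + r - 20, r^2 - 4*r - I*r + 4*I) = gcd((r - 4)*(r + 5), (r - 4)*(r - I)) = r - 4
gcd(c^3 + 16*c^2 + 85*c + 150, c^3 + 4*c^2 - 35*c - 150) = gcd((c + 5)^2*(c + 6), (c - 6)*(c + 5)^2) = c^2 + 10*c + 25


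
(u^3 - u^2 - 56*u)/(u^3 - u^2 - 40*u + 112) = u*(u - 8)/(u^2 - 8*u + 16)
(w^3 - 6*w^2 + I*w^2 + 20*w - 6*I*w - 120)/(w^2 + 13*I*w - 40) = (w^2 + w*(-6 - 4*I) + 24*I)/(w + 8*I)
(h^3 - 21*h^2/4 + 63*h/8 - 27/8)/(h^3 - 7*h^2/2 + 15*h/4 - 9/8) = (4*h^2 - 15*h + 9)/(4*h^2 - 8*h + 3)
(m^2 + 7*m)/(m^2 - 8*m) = (m + 7)/(m - 8)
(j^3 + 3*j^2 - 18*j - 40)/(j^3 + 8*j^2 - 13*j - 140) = (j + 2)/(j + 7)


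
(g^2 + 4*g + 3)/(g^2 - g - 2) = (g + 3)/(g - 2)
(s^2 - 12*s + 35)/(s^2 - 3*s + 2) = (s^2 - 12*s + 35)/(s^2 - 3*s + 2)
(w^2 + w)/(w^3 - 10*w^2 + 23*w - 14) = w*(w + 1)/(w^3 - 10*w^2 + 23*w - 14)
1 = 1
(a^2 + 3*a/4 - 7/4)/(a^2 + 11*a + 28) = (4*a^2 + 3*a - 7)/(4*(a^2 + 11*a + 28))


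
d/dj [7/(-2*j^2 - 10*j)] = 7*(2*j + 5)/(2*j^2*(j + 5)^2)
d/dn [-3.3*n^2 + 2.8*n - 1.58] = 2.8 - 6.6*n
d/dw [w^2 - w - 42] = 2*w - 1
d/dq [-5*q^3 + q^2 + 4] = q*(2 - 15*q)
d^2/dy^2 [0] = 0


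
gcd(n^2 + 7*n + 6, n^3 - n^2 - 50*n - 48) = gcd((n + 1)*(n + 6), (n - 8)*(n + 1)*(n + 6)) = n^2 + 7*n + 6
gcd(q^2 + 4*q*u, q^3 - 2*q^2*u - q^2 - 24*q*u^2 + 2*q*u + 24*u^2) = q + 4*u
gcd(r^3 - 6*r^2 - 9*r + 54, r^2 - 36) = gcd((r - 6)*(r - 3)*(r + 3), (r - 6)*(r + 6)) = r - 6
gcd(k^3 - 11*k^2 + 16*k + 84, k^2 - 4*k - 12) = k^2 - 4*k - 12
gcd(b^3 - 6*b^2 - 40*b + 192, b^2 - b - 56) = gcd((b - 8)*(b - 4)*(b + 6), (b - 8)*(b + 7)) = b - 8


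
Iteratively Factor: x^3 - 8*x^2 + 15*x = (x)*(x^2 - 8*x + 15) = x*(x - 3)*(x - 5)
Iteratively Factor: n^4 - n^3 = (n)*(n^3 - n^2) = n*(n - 1)*(n^2) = n^2*(n - 1)*(n)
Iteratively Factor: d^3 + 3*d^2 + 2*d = (d + 2)*(d^2 + d) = (d + 1)*(d + 2)*(d)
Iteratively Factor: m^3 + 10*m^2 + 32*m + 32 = (m + 4)*(m^2 + 6*m + 8) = (m + 2)*(m + 4)*(m + 4)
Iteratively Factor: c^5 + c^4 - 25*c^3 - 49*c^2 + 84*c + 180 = (c - 5)*(c^4 + 6*c^3 + 5*c^2 - 24*c - 36) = (c - 5)*(c + 2)*(c^3 + 4*c^2 - 3*c - 18) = (c - 5)*(c + 2)*(c + 3)*(c^2 + c - 6) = (c - 5)*(c + 2)*(c + 3)^2*(c - 2)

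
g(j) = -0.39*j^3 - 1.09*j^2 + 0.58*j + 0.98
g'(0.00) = 0.58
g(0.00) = 0.98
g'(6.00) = -54.62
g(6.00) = -119.02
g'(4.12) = -28.26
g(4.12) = -42.41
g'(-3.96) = -9.13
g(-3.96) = 5.81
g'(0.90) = -2.33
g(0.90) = 0.33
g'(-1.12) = 1.55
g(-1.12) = -0.49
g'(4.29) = -30.30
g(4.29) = -47.38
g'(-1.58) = 1.10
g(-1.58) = -1.12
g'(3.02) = -16.67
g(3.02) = -17.95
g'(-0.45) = 1.32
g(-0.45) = 0.53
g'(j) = -1.17*j^2 - 2.18*j + 0.58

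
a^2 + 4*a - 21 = (a - 3)*(a + 7)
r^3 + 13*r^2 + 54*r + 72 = (r + 3)*(r + 4)*(r + 6)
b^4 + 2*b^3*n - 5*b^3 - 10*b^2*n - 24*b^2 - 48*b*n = b*(b - 8)*(b + 3)*(b + 2*n)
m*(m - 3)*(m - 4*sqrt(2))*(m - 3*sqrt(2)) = m^4 - 7*sqrt(2)*m^3 - 3*m^3 + 24*m^2 + 21*sqrt(2)*m^2 - 72*m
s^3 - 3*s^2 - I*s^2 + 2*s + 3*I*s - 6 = (s - 3)*(s - 2*I)*(s + I)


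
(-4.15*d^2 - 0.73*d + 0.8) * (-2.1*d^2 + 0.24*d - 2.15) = 8.715*d^4 + 0.537*d^3 + 7.0673*d^2 + 1.7615*d - 1.72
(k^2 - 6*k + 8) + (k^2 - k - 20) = 2*k^2 - 7*k - 12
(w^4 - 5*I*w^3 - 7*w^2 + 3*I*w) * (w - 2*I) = w^5 - 7*I*w^4 - 17*w^3 + 17*I*w^2 + 6*w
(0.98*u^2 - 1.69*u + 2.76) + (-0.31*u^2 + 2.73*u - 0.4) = 0.67*u^2 + 1.04*u + 2.36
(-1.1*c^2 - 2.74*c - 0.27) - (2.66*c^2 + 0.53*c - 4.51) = -3.76*c^2 - 3.27*c + 4.24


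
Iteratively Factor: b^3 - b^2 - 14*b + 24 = (b + 4)*(b^2 - 5*b + 6) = (b - 2)*(b + 4)*(b - 3)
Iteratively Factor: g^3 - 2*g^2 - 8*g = (g)*(g^2 - 2*g - 8) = g*(g - 4)*(g + 2)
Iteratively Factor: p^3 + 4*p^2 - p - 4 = (p + 1)*(p^2 + 3*p - 4) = (p - 1)*(p + 1)*(p + 4)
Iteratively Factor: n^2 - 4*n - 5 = (n - 5)*(n + 1)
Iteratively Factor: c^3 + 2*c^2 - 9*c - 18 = (c - 3)*(c^2 + 5*c + 6) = (c - 3)*(c + 2)*(c + 3)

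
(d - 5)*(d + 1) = d^2 - 4*d - 5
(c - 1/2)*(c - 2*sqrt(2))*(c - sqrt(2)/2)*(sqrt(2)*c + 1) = sqrt(2)*c^4 - 4*c^3 - sqrt(2)*c^3/2 - sqrt(2)*c^2/2 + 2*c^2 + sqrt(2)*c/4 + 2*c - 1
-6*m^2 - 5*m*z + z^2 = (-6*m + z)*(m + z)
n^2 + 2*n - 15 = (n - 3)*(n + 5)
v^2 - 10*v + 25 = (v - 5)^2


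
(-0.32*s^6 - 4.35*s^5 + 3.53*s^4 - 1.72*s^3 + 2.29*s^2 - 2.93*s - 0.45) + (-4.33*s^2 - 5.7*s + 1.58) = -0.32*s^6 - 4.35*s^5 + 3.53*s^4 - 1.72*s^3 - 2.04*s^2 - 8.63*s + 1.13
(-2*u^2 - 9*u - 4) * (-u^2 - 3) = 2*u^4 + 9*u^3 + 10*u^2 + 27*u + 12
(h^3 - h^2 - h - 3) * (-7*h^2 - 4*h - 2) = -7*h^5 + 3*h^4 + 9*h^3 + 27*h^2 + 14*h + 6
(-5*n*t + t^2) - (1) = -5*n*t + t^2 - 1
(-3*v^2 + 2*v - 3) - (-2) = -3*v^2 + 2*v - 1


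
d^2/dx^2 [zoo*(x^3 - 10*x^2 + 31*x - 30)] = zoo*(x + 1)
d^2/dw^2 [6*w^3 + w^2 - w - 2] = 36*w + 2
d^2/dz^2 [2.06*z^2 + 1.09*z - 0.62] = 4.12000000000000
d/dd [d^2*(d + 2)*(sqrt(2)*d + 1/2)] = d*(8*sqrt(2)*d^2 + 3*d + 12*sqrt(2)*d + 4)/2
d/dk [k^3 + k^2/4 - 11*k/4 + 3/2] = 3*k^2 + k/2 - 11/4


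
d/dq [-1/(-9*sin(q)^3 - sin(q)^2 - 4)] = -(27*sin(q) + 2)*sin(q)*cos(q)/(9*sin(q)^3 + sin(q)^2 + 4)^2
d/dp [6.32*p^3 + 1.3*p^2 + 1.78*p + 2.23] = 18.96*p^2 + 2.6*p + 1.78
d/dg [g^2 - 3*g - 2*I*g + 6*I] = 2*g - 3 - 2*I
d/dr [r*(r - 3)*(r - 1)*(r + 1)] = 4*r^3 - 9*r^2 - 2*r + 3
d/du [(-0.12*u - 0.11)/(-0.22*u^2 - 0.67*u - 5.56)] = (-0.0264*u^2 - 0.0484*u + 0.5935)/(0.0484*u^4 + 0.2948*u^3 + 2.8953*u^2 + 7.4504*u + 30.9136)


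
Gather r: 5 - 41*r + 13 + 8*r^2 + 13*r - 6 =8*r^2 - 28*r + 12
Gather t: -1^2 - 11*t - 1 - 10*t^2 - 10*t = -10*t^2 - 21*t - 2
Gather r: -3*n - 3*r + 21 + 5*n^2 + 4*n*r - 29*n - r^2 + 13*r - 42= 5*n^2 - 32*n - r^2 + r*(4*n + 10) - 21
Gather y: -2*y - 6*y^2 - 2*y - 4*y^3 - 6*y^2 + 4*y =-4*y^3 - 12*y^2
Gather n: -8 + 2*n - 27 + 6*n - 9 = 8*n - 44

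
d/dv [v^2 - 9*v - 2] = 2*v - 9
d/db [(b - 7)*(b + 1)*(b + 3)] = 3*b^2 - 6*b - 25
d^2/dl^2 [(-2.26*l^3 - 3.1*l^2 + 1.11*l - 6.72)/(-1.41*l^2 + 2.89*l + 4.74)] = (3.55271367880045e-14*l^4 + 88.811258*l^3 + 390.224448*l^2 + 95.8492439999999*l + 371.787132)/(2.803221*l^6 - 17.236827*l^5 + 7.058601*l^4 + 91.752587*l^3 - 23.728914*l^2 - 194.794092*l - 106.496424)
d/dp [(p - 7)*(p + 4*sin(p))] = p + (p - 7)*(4*cos(p) + 1) + 4*sin(p)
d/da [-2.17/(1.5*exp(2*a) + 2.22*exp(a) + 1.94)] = (6.51*exp(a) + 4.8174)*exp(a)/(1.5*exp(2*a) + 2.22*exp(a) + 1.94)^2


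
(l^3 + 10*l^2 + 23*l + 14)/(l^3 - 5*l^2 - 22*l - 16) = (l + 7)/(l - 8)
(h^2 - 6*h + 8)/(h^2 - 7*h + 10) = (h - 4)/(h - 5)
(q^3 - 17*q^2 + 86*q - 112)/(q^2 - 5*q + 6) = (q^2 - 15*q + 56)/(q - 3)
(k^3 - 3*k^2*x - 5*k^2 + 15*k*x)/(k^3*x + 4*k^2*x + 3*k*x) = (k^2 - 3*k*x - 5*k + 15*x)/(x*(k^2 + 4*k + 3))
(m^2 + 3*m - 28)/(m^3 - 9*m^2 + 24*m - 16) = (m + 7)/(m^2 - 5*m + 4)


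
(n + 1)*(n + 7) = n^2 + 8*n + 7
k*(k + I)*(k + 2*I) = k^3 + 3*I*k^2 - 2*k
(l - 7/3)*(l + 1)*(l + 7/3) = l^3 + l^2 - 49*l/9 - 49/9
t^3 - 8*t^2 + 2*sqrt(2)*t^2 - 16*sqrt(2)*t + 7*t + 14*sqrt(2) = (t - 7)*(t - 1)*(t + 2*sqrt(2))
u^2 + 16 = (u - 4*I)*(u + 4*I)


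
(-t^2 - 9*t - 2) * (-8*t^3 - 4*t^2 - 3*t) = 8*t^5 + 76*t^4 + 55*t^3 + 35*t^2 + 6*t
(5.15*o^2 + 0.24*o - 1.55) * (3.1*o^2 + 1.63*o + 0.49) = 15.965*o^4 + 9.1385*o^3 - 1.8903*o^2 - 2.4089*o - 0.7595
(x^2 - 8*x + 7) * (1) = x^2 - 8*x + 7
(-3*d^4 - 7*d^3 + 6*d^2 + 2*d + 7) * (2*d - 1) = -6*d^5 - 11*d^4 + 19*d^3 - 2*d^2 + 12*d - 7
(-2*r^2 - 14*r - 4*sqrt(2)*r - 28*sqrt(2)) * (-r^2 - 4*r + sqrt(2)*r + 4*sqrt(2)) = 2*r^4 + 2*sqrt(2)*r^3 + 22*r^3 + 22*sqrt(2)*r^2 + 48*r^2 - 88*r + 56*sqrt(2)*r - 224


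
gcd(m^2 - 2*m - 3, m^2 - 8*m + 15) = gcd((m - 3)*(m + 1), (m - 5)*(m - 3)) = m - 3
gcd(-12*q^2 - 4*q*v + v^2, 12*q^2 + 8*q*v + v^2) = 2*q + v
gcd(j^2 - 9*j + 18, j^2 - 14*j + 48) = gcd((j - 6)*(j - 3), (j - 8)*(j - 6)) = j - 6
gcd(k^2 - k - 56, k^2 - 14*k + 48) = k - 8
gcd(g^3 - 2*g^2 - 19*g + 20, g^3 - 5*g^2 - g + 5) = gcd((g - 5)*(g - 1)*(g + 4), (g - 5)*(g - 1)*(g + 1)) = g^2 - 6*g + 5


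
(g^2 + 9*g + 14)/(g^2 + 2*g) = (g + 7)/g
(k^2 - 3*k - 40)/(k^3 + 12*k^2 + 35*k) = (k - 8)/(k*(k + 7))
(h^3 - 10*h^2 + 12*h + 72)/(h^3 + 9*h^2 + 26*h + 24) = (h^2 - 12*h + 36)/(h^2 + 7*h + 12)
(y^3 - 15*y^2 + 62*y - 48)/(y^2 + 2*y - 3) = (y^2 - 14*y + 48)/(y + 3)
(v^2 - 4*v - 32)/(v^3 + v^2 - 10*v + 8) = (v - 8)/(v^2 - 3*v + 2)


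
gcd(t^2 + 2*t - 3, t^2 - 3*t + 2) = t - 1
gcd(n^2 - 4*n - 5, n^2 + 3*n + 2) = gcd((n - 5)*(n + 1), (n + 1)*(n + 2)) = n + 1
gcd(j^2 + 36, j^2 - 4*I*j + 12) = j - 6*I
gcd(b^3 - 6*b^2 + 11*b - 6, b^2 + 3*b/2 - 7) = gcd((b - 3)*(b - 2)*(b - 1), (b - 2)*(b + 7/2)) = b - 2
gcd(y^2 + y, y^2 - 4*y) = y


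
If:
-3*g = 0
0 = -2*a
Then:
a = 0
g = 0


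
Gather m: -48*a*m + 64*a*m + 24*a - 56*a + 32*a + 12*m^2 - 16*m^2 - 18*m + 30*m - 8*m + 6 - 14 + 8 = -4*m^2 + m*(16*a + 4)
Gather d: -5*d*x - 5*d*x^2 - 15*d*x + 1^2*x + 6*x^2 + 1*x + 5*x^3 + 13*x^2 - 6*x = d*(-5*x^2 - 20*x) + 5*x^3 + 19*x^2 - 4*x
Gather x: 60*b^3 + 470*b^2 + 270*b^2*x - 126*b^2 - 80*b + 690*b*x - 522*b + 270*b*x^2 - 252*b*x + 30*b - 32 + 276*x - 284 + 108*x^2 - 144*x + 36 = 60*b^3 + 344*b^2 - 572*b + x^2*(270*b + 108) + x*(270*b^2 + 438*b + 132) - 280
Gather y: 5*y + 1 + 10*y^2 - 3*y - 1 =10*y^2 + 2*y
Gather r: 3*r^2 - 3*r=3*r^2 - 3*r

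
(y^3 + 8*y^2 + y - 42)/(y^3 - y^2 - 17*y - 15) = (y^2 + 5*y - 14)/(y^2 - 4*y - 5)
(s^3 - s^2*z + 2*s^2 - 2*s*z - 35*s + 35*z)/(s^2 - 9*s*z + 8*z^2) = (-s^2 - 2*s + 35)/(-s + 8*z)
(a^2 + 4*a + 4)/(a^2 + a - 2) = (a + 2)/(a - 1)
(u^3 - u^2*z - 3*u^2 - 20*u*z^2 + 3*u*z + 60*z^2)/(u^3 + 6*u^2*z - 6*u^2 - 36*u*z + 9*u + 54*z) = (u^2 - u*z - 20*z^2)/(u^2 + 6*u*z - 3*u - 18*z)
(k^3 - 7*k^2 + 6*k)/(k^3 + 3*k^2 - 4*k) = (k - 6)/(k + 4)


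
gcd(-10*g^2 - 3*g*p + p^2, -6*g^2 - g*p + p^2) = 2*g + p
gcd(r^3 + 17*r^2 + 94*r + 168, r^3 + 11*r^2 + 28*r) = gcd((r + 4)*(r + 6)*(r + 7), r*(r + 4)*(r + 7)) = r^2 + 11*r + 28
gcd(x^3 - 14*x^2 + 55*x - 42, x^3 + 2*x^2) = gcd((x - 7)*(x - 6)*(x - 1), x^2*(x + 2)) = 1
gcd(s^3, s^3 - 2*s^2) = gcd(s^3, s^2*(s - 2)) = s^2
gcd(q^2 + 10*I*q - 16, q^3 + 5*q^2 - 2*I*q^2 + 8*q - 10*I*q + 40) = q + 2*I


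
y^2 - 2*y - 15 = (y - 5)*(y + 3)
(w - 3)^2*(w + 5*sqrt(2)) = w^3 - 6*w^2 + 5*sqrt(2)*w^2 - 30*sqrt(2)*w + 9*w + 45*sqrt(2)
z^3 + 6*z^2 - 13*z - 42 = (z - 3)*(z + 2)*(z + 7)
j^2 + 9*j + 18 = (j + 3)*(j + 6)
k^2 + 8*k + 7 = (k + 1)*(k + 7)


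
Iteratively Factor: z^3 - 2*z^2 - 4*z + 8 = (z - 2)*(z^2 - 4) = (z - 2)*(z + 2)*(z - 2)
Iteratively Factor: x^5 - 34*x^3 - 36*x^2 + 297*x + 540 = (x - 4)*(x^4 + 4*x^3 - 18*x^2 - 108*x - 135) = (x - 5)*(x - 4)*(x^3 + 9*x^2 + 27*x + 27) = (x - 5)*(x - 4)*(x + 3)*(x^2 + 6*x + 9) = (x - 5)*(x - 4)*(x + 3)^2*(x + 3)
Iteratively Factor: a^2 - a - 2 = (a - 2)*(a + 1)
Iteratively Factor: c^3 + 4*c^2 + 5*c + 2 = (c + 1)*(c^2 + 3*c + 2) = (c + 1)^2*(c + 2)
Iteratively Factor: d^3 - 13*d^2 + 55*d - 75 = (d - 5)*(d^2 - 8*d + 15) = (d - 5)*(d - 3)*(d - 5)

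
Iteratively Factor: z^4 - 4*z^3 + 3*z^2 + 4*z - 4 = (z - 2)*(z^3 - 2*z^2 - z + 2) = (z - 2)*(z - 1)*(z^2 - z - 2) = (z - 2)^2*(z - 1)*(z + 1)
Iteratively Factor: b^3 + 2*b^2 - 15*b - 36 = (b - 4)*(b^2 + 6*b + 9) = (b - 4)*(b + 3)*(b + 3)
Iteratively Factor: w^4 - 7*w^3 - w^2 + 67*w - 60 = (w + 3)*(w^3 - 10*w^2 + 29*w - 20) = (w - 5)*(w + 3)*(w^2 - 5*w + 4) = (w - 5)*(w - 4)*(w + 3)*(w - 1)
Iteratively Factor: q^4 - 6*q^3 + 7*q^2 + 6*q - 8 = (q - 4)*(q^3 - 2*q^2 - q + 2) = (q - 4)*(q - 1)*(q^2 - q - 2) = (q - 4)*(q - 1)*(q + 1)*(q - 2)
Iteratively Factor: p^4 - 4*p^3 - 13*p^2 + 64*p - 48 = (p - 4)*(p^3 - 13*p + 12) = (p - 4)*(p - 1)*(p^2 + p - 12) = (p - 4)*(p - 1)*(p + 4)*(p - 3)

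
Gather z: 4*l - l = 3*l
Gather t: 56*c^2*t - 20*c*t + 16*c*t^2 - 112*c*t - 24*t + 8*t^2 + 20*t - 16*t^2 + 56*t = t^2*(16*c - 8) + t*(56*c^2 - 132*c + 52)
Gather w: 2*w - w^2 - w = -w^2 + w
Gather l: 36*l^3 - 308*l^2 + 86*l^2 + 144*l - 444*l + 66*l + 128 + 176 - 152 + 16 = 36*l^3 - 222*l^2 - 234*l + 168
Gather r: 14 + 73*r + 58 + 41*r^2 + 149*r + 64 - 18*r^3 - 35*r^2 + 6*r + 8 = -18*r^3 + 6*r^2 + 228*r + 144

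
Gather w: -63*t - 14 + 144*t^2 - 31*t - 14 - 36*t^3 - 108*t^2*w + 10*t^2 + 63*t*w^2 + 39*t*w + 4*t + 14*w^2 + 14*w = -36*t^3 + 154*t^2 - 90*t + w^2*(63*t + 14) + w*(-108*t^2 + 39*t + 14) - 28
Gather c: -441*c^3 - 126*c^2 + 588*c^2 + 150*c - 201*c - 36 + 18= -441*c^3 + 462*c^2 - 51*c - 18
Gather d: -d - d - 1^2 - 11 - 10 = -2*d - 22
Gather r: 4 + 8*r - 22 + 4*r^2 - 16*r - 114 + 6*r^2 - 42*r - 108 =10*r^2 - 50*r - 240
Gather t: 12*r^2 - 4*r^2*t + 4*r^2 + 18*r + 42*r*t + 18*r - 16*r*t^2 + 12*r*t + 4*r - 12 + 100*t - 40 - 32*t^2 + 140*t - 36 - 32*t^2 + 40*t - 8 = 16*r^2 + 40*r + t^2*(-16*r - 64) + t*(-4*r^2 + 54*r + 280) - 96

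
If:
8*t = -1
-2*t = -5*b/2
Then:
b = -1/10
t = -1/8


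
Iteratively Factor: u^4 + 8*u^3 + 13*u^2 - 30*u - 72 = (u + 3)*(u^3 + 5*u^2 - 2*u - 24) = (u + 3)^2*(u^2 + 2*u - 8) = (u - 2)*(u + 3)^2*(u + 4)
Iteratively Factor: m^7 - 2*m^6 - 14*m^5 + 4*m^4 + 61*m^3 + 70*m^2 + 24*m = (m - 4)*(m^6 + 2*m^5 - 6*m^4 - 20*m^3 - 19*m^2 - 6*m) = (m - 4)*(m - 3)*(m^5 + 5*m^4 + 9*m^3 + 7*m^2 + 2*m) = (m - 4)*(m - 3)*(m + 1)*(m^4 + 4*m^3 + 5*m^2 + 2*m) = (m - 4)*(m - 3)*(m + 1)*(m + 2)*(m^3 + 2*m^2 + m) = (m - 4)*(m - 3)*(m + 1)^2*(m + 2)*(m^2 + m) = m*(m - 4)*(m - 3)*(m + 1)^2*(m + 2)*(m + 1)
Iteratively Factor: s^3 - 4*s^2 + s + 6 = (s - 2)*(s^2 - 2*s - 3) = (s - 2)*(s + 1)*(s - 3)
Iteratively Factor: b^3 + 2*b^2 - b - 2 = (b + 2)*(b^2 - 1) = (b + 1)*(b + 2)*(b - 1)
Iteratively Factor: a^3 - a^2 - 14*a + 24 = (a - 2)*(a^2 + a - 12) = (a - 2)*(a + 4)*(a - 3)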